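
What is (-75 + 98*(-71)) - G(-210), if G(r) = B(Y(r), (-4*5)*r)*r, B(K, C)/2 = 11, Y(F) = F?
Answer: -2413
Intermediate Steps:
B(K, C) = 22 (B(K, C) = 2*11 = 22)
G(r) = 22*r
(-75 + 98*(-71)) - G(-210) = (-75 + 98*(-71)) - 22*(-210) = (-75 - 6958) - 1*(-4620) = -7033 + 4620 = -2413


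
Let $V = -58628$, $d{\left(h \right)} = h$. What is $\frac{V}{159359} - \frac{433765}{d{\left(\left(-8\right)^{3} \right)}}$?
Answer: $\frac{69094339099}{81591808} \approx 846.83$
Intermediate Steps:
$\frac{V}{159359} - \frac{433765}{d{\left(\left(-8\right)^{3} \right)}} = - \frac{58628}{159359} - \frac{433765}{\left(-8\right)^{3}} = \left(-58628\right) \frac{1}{159359} - \frac{433765}{-512} = - \frac{58628}{159359} - - \frac{433765}{512} = - \frac{58628}{159359} + \frac{433765}{512} = \frac{69094339099}{81591808}$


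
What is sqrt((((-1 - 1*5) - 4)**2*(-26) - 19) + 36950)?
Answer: sqrt(34331) ≈ 185.29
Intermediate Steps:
sqrt((((-1 - 1*5) - 4)**2*(-26) - 19) + 36950) = sqrt((((-1 - 5) - 4)**2*(-26) - 19) + 36950) = sqrt(((-6 - 4)**2*(-26) - 19) + 36950) = sqrt(((-10)**2*(-26) - 19) + 36950) = sqrt((100*(-26) - 19) + 36950) = sqrt((-2600 - 19) + 36950) = sqrt(-2619 + 36950) = sqrt(34331)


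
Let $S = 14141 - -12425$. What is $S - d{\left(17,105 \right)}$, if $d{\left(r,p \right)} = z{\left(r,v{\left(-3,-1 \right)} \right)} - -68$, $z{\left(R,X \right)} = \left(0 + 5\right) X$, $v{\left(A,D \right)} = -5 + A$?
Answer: $26538$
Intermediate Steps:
$z{\left(R,X \right)} = 5 X$
$d{\left(r,p \right)} = 28$ ($d{\left(r,p \right)} = 5 \left(-5 - 3\right) - -68 = 5 \left(-8\right) + 68 = -40 + 68 = 28$)
$S = 26566$ ($S = 14141 + 12425 = 26566$)
$S - d{\left(17,105 \right)} = 26566 - 28 = 26538$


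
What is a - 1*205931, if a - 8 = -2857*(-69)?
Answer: -8790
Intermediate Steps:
a = 197141 (a = 8 - 2857*(-69) = 8 + 197133 = 197141)
a - 1*205931 = 197141 - 1*205931 = 197141 - 205931 = -8790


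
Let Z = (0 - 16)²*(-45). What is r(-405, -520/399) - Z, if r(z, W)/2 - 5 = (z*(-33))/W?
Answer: -466967/52 ≈ -8980.1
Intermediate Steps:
r(z, W) = 10 - 66*z/W (r(z, W) = 10 + 2*((z*(-33))/W) = 10 + 2*((-33*z)/W) = 10 + 2*(-33*z/W) = 10 - 66*z/W)
Z = -11520 (Z = (-16)²*(-45) = 256*(-45) = -11520)
r(-405, -520/399) - Z = (10 - 66*(-405)/(-520/399)) - 1*(-11520) = (10 - 66*(-405)/(-520*1/399)) + 11520 = (10 - 66*(-405)/(-520/399)) + 11520 = (10 - 66*(-405)*(-399/520)) + 11520 = (10 - 1066527/52) + 11520 = -1066007/52 + 11520 = -466967/52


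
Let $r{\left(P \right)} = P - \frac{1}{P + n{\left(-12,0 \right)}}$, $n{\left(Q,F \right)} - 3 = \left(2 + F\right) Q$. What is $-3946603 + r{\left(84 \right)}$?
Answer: $- \frac{248630698}{63} \approx -3.9465 \cdot 10^{6}$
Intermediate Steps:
$n{\left(Q,F \right)} = 3 + Q \left(2 + F\right)$ ($n{\left(Q,F \right)} = 3 + \left(2 + F\right) Q = 3 + Q \left(2 + F\right)$)
$r{\left(P \right)} = P - \frac{1}{-21 + P}$ ($r{\left(P \right)} = P - \frac{1}{P + \left(3 + 2 \left(-12\right) + 0 \left(-12\right)\right)} = P - \frac{1}{P + \left(3 - 24 + 0\right)} = P - \frac{1}{P - 21} = P - \frac{1}{-21 + P}$)
$-3946603 + r{\left(84 \right)} = -3946603 + \frac{-1 + 84^{2} - 1764}{-21 + 84} = -3946603 + \frac{-1 + 7056 - 1764}{63} = -3946603 + \frac{1}{63} \cdot 5291 = -3946603 + \frac{5291}{63} = - \frac{248630698}{63}$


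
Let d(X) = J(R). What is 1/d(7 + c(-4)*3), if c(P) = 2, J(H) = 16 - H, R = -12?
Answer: 1/28 ≈ 0.035714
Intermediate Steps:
d(X) = 28 (d(X) = 16 - 1*(-12) = 16 + 12 = 28)
1/d(7 + c(-4)*3) = 1/28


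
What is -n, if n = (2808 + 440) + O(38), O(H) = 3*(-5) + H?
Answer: -3271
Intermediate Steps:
O(H) = -15 + H
n = 3271 (n = (2808 + 440) + (-15 + 38) = 3248 + 23 = 3271)
-n = -1*3271 = -3271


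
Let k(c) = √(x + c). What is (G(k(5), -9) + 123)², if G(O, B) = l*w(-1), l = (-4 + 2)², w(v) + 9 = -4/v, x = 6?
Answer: 10609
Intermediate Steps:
w(v) = -9 - 4/v
l = 4 (l = (-2)² = 4)
k(c) = √(6 + c)
G(O, B) = -20 (G(O, B) = 4*(-9 - 4/(-1)) = 4*(-9 - 4*(-1)) = 4*(-9 + 4) = 4*(-5) = -20)
(G(k(5), -9) + 123)² = (-20 + 123)² = 103² = 10609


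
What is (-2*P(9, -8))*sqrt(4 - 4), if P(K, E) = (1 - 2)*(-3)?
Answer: 0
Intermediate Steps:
P(K, E) = 3 (P(K, E) = -1*(-3) = 3)
(-2*P(9, -8))*sqrt(4 - 4) = (-2*3)*sqrt(4 - 4) = -6*sqrt(0) = -6*0 = 0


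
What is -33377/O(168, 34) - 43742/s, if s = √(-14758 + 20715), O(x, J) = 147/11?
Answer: -367147/147 - 43742*√5957/5957 ≈ -3064.3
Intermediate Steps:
O(x, J) = 147/11 (O(x, J) = 147*(1/11) = 147/11)
s = √5957 ≈ 77.182
-33377/O(168, 34) - 43742/s = -33377/147/11 - 43742*√5957/5957 = -33377*11/147 - 43742*√5957/5957 = -367147/147 - 43742*√5957/5957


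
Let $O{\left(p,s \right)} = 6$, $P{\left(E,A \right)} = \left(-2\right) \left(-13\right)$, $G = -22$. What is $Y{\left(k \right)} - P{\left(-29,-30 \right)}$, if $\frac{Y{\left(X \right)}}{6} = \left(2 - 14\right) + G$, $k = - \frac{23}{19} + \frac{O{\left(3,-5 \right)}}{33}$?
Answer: $-230$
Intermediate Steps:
$P{\left(E,A \right)} = 26$
$k = - \frac{215}{209}$ ($k = - \frac{23}{19} + \frac{6}{33} = \left(-23\right) \frac{1}{19} + 6 \cdot \frac{1}{33} = - \frac{23}{19} + \frac{2}{11} = - \frac{215}{209} \approx -1.0287$)
$Y{\left(X \right)} = -204$ ($Y{\left(X \right)} = 6 \left(\left(2 - 14\right) - 22\right) = 6 \left(-12 - 22\right) = 6 \left(-34\right) = -204$)
$Y{\left(k \right)} - P{\left(-29,-30 \right)} = -204 - 26 = -230$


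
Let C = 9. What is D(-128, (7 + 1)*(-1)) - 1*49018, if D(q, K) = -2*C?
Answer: -49036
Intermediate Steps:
D(q, K) = -18 (D(q, K) = -2*9 = -18)
D(-128, (7 + 1)*(-1)) - 1*49018 = -18 - 1*49018 = -18 - 49018 = -49036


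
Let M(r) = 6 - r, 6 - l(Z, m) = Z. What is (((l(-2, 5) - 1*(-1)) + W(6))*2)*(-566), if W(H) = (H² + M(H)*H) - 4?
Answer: -46412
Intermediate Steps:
l(Z, m) = 6 - Z
W(H) = -4 + H² + H*(6 - H) (W(H) = (H² + (6 - H)*H) - 4 = (H² + H*(6 - H)) - 4 = -4 + H² + H*(6 - H))
(((l(-2, 5) - 1*(-1)) + W(6))*2)*(-566) = ((((6 - 1*(-2)) - 1*(-1)) + (-4 + 6*6))*2)*(-566) = ((((6 + 2) + 1) + (-4 + 36))*2)*(-566) = (((8 + 1) + 32)*2)*(-566) = ((9 + 32)*2)*(-566) = (41*2)*(-566) = 82*(-566) = -46412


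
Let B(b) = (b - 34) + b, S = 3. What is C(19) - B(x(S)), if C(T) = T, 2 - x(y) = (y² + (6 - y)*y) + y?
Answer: 91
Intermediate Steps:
x(y) = 2 - y - y² - y*(6 - y) (x(y) = 2 - ((y² + (6 - y)*y) + y) = 2 - ((y² + y*(6 - y)) + y) = 2 - (y + y² + y*(6 - y)) = 2 + (-y - y² - y*(6 - y)) = 2 - y - y² - y*(6 - y))
B(b) = -34 + 2*b (B(b) = (-34 + b) + b = -34 + 2*b)
C(19) - B(x(S)) = 19 - (-34 + 2*(2 - 7*3)) = 19 - (-34 + 2*(2 - 21)) = 19 - (-34 + 2*(-19)) = 19 - (-34 - 38) = 19 - 1*(-72) = 19 + 72 = 91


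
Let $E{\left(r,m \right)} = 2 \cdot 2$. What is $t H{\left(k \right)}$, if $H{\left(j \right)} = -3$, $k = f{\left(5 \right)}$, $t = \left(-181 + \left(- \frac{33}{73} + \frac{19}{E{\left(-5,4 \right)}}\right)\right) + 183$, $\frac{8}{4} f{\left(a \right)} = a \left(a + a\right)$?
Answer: $- \frac{5517}{292} \approx -18.894$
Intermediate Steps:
$E{\left(r,m \right)} = 4$
$f{\left(a \right)} = a^{2}$ ($f{\left(a \right)} = \frac{a \left(a + a\right)}{2} = \frac{a 2 a}{2} = \frac{2 a^{2}}{2} = a^{2}$)
$t = \frac{1839}{292}$ ($t = \left(-181 + \left(- \frac{33}{73} + \frac{19}{4}\right)\right) + 183 = \left(-181 + \frac{1255}{292}\right) + 183 = - \frac{51597}{292} + 183 = \frac{1839}{292} \approx 6.2979$)
$k = 25$ ($k = 5^{2} = 25$)
$t H{\left(k \right)} = \frac{1839}{292} \left(-3\right) = - \frac{5517}{292}$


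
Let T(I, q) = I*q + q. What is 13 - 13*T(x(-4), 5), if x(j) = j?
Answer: 208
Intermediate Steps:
T(I, q) = q + I*q
13 - 13*T(x(-4), 5) = 13 - 65*(1 - 4) = 13 - 65*(-3) = 13 - 13*(-15) = 13 + 195 = 208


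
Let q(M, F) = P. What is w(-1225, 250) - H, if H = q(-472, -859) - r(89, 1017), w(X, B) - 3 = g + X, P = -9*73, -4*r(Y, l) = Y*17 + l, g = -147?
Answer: -2689/2 ≈ -1344.5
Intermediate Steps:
r(Y, l) = -17*Y/4 - l/4 (r(Y, l) = -(Y*17 + l)/4 = -(17*Y + l)/4 = -(l + 17*Y)/4 = -17*Y/4 - l/4)
P = -657
q(M, F) = -657
w(X, B) = -144 + X (w(X, B) = 3 + (-147 + X) = -144 + X)
H = -49/2 (H = -657 - (-17/4*89 - ¼*1017) = -657 - (-1513/4 - 1017/4) = -657 - 1*(-1265/2) = -657 + 1265/2 = -49/2 ≈ -24.500)
w(-1225, 250) - H = (-144 - 1225) - 1*(-49/2) = -1369 + 49/2 = -2689/2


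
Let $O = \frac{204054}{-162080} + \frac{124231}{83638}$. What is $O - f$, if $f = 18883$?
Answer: $- \frac{63993941891073}{3389011760} \approx -18883.0$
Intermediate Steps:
$O = \frac{767173007}{3389011760}$ ($O = 204054 \left(- \frac{1}{162080}\right) + 124231 \cdot \frac{1}{83638} = - \frac{102027}{81040} + \frac{124231}{83638} = \frac{767173007}{3389011760} \approx 0.22637$)
$O - f = \frac{767173007}{3389011760} - 18883 = - \frac{63993941891073}{3389011760}$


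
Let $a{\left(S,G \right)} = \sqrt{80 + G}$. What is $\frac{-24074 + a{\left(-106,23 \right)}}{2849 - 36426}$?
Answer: $\frac{24074}{33577} - \frac{\sqrt{103}}{33577} \approx 0.71668$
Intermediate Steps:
$\frac{-24074 + a{\left(-106,23 \right)}}{2849 - 36426} = \frac{-24074 + \sqrt{80 + 23}}{2849 - 36426} = \frac{-24074 + \sqrt{103}}{-33577} = \left(-24074 + \sqrt{103}\right) \left(- \frac{1}{33577}\right) = \frac{24074}{33577} - \frac{\sqrt{103}}{33577}$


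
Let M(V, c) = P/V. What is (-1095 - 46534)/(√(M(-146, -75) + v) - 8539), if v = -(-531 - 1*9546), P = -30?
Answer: 29689394263/5322024397 + 95258*√13425357/5322024397 ≈ 5.6442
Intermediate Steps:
v = 10077 (v = -(-531 - 9546) = -1*(-10077) = 10077)
M(V, c) = -30/V
(-1095 - 46534)/(√(M(-146, -75) + v) - 8539) = (-1095 - 46534)/(√(-30/(-146) + 10077) - 8539) = -47629/(√(-30*(-1/146) + 10077) - 8539) = -47629/(√(15/73 + 10077) - 8539) = -47629/(√(735636/73) - 8539) = -47629/(2*√13425357/73 - 8539) = -47629/(-8539 + 2*√13425357/73)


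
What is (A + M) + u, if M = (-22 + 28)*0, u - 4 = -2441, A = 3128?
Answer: 691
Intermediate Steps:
u = -2437 (u = 4 - 2441 = -2437)
M = 0 (M = 6*0 = 0)
(A + M) + u = (3128 + 0) - 2437 = 3128 - 2437 = 691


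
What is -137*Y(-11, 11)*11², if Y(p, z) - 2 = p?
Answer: 149193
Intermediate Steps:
Y(p, z) = 2 + p
-137*Y(-11, 11)*11² = -137*(2 - 11)*11² = -137*(-9)*121 = 1233*121 = 149193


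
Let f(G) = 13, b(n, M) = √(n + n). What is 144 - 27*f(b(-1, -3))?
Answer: -207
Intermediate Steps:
b(n, M) = √2*√n (b(n, M) = √(2*n) = √2*√n)
144 - 27*f(b(-1, -3)) = 144 - 27*13 = 144 - 351 = -207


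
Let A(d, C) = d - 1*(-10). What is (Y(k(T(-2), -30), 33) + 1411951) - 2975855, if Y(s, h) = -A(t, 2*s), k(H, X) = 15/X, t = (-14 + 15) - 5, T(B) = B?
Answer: -1563910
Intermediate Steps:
t = -4 (t = 1 - 5 = -4)
A(d, C) = 10 + d (A(d, C) = d + 10 = 10 + d)
Y(s, h) = -6 (Y(s, h) = -(10 - 4) = -1*6 = -6)
(Y(k(T(-2), -30), 33) + 1411951) - 2975855 = (-6 + 1411951) - 2975855 = 1411945 - 2975855 = -1563910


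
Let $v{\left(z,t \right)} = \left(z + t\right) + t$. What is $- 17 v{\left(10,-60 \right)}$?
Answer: $1870$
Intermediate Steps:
$v{\left(z,t \right)} = z + 2 t$ ($v{\left(z,t \right)} = \left(t + z\right) + t = z + 2 t$)
$- 17 v{\left(10,-60 \right)} = - 17 \left(10 + 2 \left(-60\right)\right) = - 17 \left(10 - 120\right) = \left(-17\right) \left(-110\right) = 1870$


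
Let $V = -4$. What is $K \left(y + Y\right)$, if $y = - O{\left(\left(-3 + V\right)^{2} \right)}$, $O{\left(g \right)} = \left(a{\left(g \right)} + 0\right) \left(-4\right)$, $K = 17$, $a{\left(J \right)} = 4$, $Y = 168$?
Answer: $3128$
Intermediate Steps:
$O{\left(g \right)} = -16$ ($O{\left(g \right)} = \left(4 + 0\right) \left(-4\right) = 4 \left(-4\right) = -16$)
$y = 16$ ($y = \left(-1\right) \left(-16\right) = 16$)
$K \left(y + Y\right) = 17 \left(16 + 168\right) = 17 \cdot 184 = 3128$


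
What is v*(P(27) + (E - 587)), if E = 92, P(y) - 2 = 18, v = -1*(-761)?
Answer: -361475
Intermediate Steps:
v = 761
P(y) = 20 (P(y) = 2 + 18 = 20)
v*(P(27) + (E - 587)) = 761*(20 + (92 - 587)) = 761*(20 - 495) = 761*(-475) = -361475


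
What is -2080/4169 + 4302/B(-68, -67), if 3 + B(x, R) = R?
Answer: -9040319/145915 ≈ -61.956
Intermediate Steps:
B(x, R) = -3 + R
-2080/4169 + 4302/B(-68, -67) = -2080/4169 + 4302/(-3 - 67) = -2080*1/4169 + 4302/(-70) = -2080/4169 + 4302*(-1/70) = -2080/4169 - 2151/35 = -9040319/145915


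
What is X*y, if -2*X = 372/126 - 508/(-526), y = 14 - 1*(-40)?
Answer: -194760/1841 ≈ -105.79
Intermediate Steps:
y = 54 (y = 14 + 40 = 54)
X = -10820/5523 (X = -(372/126 - 508/(-526))/2 = -(372*(1/126) - 508*(-1/526))/2 = -(62/21 + 254/263)/2 = -½*21640/5523 = -10820/5523 ≈ -1.9591)
X*y = -10820/5523*54 = -194760/1841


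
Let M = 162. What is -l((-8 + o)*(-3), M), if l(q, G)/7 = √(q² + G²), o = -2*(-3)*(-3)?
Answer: -42*√898 ≈ -1258.6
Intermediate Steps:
o = -18 (o = 6*(-3) = -18)
l(q, G) = 7*√(G² + q²) (l(q, G) = 7*√(q² + G²) = 7*√(G² + q²))
-l((-8 + o)*(-3), M) = -7*√(162² + ((-8 - 18)*(-3))²) = -7*√(26244 + (-26*(-3))²) = -7*√(26244 + 78²) = -7*√(26244 + 6084) = -7*√32328 = -7*6*√898 = -42*√898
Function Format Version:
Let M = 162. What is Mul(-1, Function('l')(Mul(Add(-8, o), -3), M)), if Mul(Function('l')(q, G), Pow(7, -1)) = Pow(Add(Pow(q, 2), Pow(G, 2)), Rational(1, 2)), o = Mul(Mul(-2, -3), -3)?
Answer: Mul(-42, Pow(898, Rational(1, 2))) ≈ -1258.6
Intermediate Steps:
o = -18 (o = Mul(6, -3) = -18)
Function('l')(q, G) = Mul(7, Pow(Add(Pow(G, 2), Pow(q, 2)), Rational(1, 2))) (Function('l')(q, G) = Mul(7, Pow(Add(Pow(q, 2), Pow(G, 2)), Rational(1, 2))) = Mul(7, Pow(Add(Pow(G, 2), Pow(q, 2)), Rational(1, 2))))
Mul(-1, Function('l')(Mul(Add(-8, o), -3), M)) = Mul(-1, Mul(7, Pow(Add(Pow(162, 2), Pow(Mul(Add(-8, -18), -3), 2)), Rational(1, 2)))) = Mul(-1, Mul(7, Pow(Add(26244, Pow(Mul(-26, -3), 2)), Rational(1, 2)))) = Mul(-1, Mul(7, Pow(Add(26244, Pow(78, 2)), Rational(1, 2)))) = Mul(-1, Mul(7, Pow(Add(26244, 6084), Rational(1, 2)))) = Mul(-1, Mul(7, Pow(32328, Rational(1, 2)))) = Mul(-1, Mul(7, Mul(6, Pow(898, Rational(1, 2))))) = Mul(-1, Mul(42, Pow(898, Rational(1, 2)))) = Mul(-42, Pow(898, Rational(1, 2)))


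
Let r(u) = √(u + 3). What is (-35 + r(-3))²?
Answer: 1225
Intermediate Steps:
r(u) = √(3 + u)
(-35 + r(-3))² = (-35 + √(3 - 3))² = (-35 + √0)² = (-35 + 0)² = (-35)² = 1225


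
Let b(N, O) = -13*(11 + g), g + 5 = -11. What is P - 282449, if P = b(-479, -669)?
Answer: -282384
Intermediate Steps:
g = -16 (g = -5 - 11 = -16)
b(N, O) = 65 (b(N, O) = -13*(11 - 16) = -13*(-5) = 65)
P = 65
P - 282449 = 65 - 282449 = -282384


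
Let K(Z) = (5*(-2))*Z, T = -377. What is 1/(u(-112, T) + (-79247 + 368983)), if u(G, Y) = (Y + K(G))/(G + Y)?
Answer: 489/141680161 ≈ 3.4514e-6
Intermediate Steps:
K(Z) = -10*Z
u(G, Y) = (Y - 10*G)/(G + Y)
1/(u(-112, T) + (-79247 + 368983)) = 1/((-377 - 10*(-112))/(-112 - 377) + (-79247 + 368983)) = 1/((-377 + 1120)/(-489) + 289736) = 1/(-1/489*743 + 289736) = 1/(-743/489 + 289736) = 1/(141680161/489) = 489/141680161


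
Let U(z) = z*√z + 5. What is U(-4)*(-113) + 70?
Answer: -495 + 904*I ≈ -495.0 + 904.0*I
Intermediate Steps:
U(z) = 5 + z^(3/2) (U(z) = z^(3/2) + 5 = 5 + z^(3/2))
U(-4)*(-113) + 70 = (5 + (-4)^(3/2))*(-113) + 70 = (5 - 8*I)*(-113) + 70 = (-565 + 904*I) + 70 = -495 + 904*I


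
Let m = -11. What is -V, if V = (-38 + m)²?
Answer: -2401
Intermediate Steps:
V = 2401 (V = (-38 - 11)² = (-49)² = 2401)
-V = -1*2401 = -2401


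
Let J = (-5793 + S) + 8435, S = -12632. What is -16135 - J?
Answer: -6145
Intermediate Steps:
J = -9990 (J = (-5793 - 12632) + 8435 = -18425 + 8435 = -9990)
-16135 - J = -16135 - 1*(-9990) = -16135 + 9990 = -6145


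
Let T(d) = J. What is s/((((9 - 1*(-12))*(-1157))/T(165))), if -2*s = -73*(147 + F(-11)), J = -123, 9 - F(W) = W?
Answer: 499831/16198 ≈ 30.858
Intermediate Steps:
F(W) = 9 - W
T(d) = -123
s = 12191/2 (s = -(-73)*(147 + (9 - 1*(-11)))/2 = -(-73)*(147 + (9 + 11))/2 = -(-73)*(147 + 20)/2 = -(-73)*167/2 = -1/2*(-12191) = 12191/2 ≈ 6095.5)
s/((((9 - 1*(-12))*(-1157))/T(165))) = 12191/(2*((((9 - 1*(-12))*(-1157))/(-123)))) = 12191/(2*((((9 + 12)*(-1157))*(-1/123)))) = 12191/(2*(((21*(-1157))*(-1/123)))) = 12191/(2*((-24297*(-1/123)))) = 12191/(2*(8099/41)) = (12191/2)*(41/8099) = 499831/16198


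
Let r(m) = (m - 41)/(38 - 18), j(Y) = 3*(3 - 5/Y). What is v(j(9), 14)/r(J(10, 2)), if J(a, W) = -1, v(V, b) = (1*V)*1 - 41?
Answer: 1010/63 ≈ 16.032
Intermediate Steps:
j(Y) = 9 - 15/Y
v(V, b) = -41 + V (v(V, b) = V*1 - 41 = V - 41 = -41 + V)
r(m) = -41/20 + m/20 (r(m) = (-41 + m)/20 = (-41 + m)*(1/20) = -41/20 + m/20)
v(j(9), 14)/r(J(10, 2)) = (-41 + (9 - 15/9))/(-41/20 + (1/20)*(-1)) = (-41 + (9 - 15*⅑))/(-41/20 - 1/20) = (-41 + (9 - 5/3))/(-21/10) = (-41 + 22/3)*(-10/21) = -101/3*(-10/21) = 1010/63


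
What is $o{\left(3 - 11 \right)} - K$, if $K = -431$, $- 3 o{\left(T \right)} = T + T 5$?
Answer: $447$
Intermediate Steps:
$o{\left(T \right)} = - 2 T$ ($o{\left(T \right)} = - \frac{T + T 5}{3} = - \frac{T + 5 T}{3} = - \frac{6 T}{3} = - 2 T$)
$o{\left(3 - 11 \right)} - K = - 2 \left(3 - 11\right) - -431 = \left(-2\right) \left(-8\right) + 431 = 16 + 431 = 447$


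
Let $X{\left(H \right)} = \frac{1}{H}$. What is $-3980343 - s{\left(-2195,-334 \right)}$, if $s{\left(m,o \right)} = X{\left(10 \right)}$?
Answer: $- \frac{39803431}{10} \approx -3.9803 \cdot 10^{6}$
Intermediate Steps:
$s{\left(m,o \right)} = \frac{1}{10}$
$-3980343 - s{\left(-2195,-334 \right)} = -3980343 - \frac{1}{10} = - \frac{39803431}{10}$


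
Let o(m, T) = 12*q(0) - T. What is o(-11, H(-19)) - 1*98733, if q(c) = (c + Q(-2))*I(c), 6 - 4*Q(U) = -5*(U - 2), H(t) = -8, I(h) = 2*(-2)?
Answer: -98557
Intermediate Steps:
I(h) = -4
Q(U) = -1 + 5*U/4 (Q(U) = 3/2 - (-5)*(U - 2)/4 = 3/2 - (-5)*(-2 + U)/4 = 3/2 - (10 - 5*U)/4 = 3/2 + (-5/2 + 5*U/4) = -1 + 5*U/4)
q(c) = 14 - 4*c (q(c) = (c + (-1 + (5/4)*(-2)))*(-4) = (c + (-1 - 5/2))*(-4) = (c - 7/2)*(-4) = (-7/2 + c)*(-4) = 14 - 4*c)
o(m, T) = 168 - T (o(m, T) = 12*(14 - 4*0) - T = 12*(14 + 0) - T = 12*14 - T = 168 - T)
o(-11, H(-19)) - 1*98733 = (168 - 1*(-8)) - 1*98733 = (168 + 8) - 98733 = 176 - 98733 = -98557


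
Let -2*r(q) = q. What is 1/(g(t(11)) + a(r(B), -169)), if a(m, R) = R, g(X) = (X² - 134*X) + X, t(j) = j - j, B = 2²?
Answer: -1/169 ≈ -0.0059172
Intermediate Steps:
B = 4
r(q) = -q/2
t(j) = 0
g(X) = X² - 133*X
1/(g(t(11)) + a(r(B), -169)) = 1/(0*(-133 + 0) - 169) = 1/(0*(-133) - 169) = 1/(0 - 169) = 1/(-169) = -1/169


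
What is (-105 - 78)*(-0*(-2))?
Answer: 0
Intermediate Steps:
(-105 - 78)*(-0*(-2)) = -(-183)*0 = -183*0 = 0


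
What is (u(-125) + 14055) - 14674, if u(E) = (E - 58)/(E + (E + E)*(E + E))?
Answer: -38610308/62375 ≈ -619.00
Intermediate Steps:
u(E) = (-58 + E)/(E + 4*E²) (u(E) = (-58 + E)/(E + (2*E)*(2*E)) = (-58 + E)/(E + 4*E²))
(u(-125) + 14055) - 14674 = ((-58 - 125)/((-125)*(1 + 4*(-125))) + 14055) - 14674 = (-1/125*(-183)/(1 - 500) + 14055) - 14674 = (-1/125*(-183)/(-499) + 14055) - 14674 = (-1/125*(-1/499)*(-183) + 14055) - 14674 = (-183/62375 + 14055) - 14674 = 876680442/62375 - 14674 = -38610308/62375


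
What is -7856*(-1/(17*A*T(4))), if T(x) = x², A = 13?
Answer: 491/221 ≈ 2.2217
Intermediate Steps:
-7856*(-1/(17*A*T(4))) = -7856/(-17*13*4²) = -7856/((-221*16)) = -7856/(-3536) = -7856*(-1/3536) = 491/221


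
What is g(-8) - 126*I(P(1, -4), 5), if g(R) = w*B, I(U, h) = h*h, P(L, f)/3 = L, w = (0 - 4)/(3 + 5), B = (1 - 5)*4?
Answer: -3142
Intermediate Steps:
B = -16 (B = -4*4 = -16)
w = -½ (w = -4/8 = -4*⅛ = -½ ≈ -0.50000)
P(L, f) = 3*L
I(U, h) = h²
g(R) = 8 (g(R) = -½*(-16) = 8)
g(-8) - 126*I(P(1, -4), 5) = 8 - 126*5² = 8 - 126*25 = 8 - 3150 = -3142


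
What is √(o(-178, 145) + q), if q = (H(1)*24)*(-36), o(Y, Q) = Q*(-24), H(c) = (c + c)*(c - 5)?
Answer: 2*√858 ≈ 58.583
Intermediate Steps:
H(c) = 2*c*(-5 + c) (H(c) = (2*c)*(-5 + c) = 2*c*(-5 + c))
o(Y, Q) = -24*Q
q = 6912 (q = ((2*1*(-5 + 1))*24)*(-36) = ((2*1*(-4))*24)*(-36) = -8*24*(-36) = -192*(-36) = 6912)
√(o(-178, 145) + q) = √(-24*145 + 6912) = √(-3480 + 6912) = √3432 = 2*√858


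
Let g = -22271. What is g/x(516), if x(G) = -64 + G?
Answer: -22271/452 ≈ -49.272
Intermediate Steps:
g/x(516) = -22271/(-64 + 516) = -22271/452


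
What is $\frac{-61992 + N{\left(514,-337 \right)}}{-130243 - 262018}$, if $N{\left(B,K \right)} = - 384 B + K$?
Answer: $\frac{259705}{392261} \approx 0.66207$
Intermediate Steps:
$N{\left(B,K \right)} = K - 384 B$
$\frac{-61992 + N{\left(514,-337 \right)}}{-130243 - 262018} = \frac{-61992 - 197713}{-130243 - 262018} = \frac{-61992 - 197713}{-392261} = \left(-61992 - 197713\right) \left(- \frac{1}{392261}\right) = \left(-259705\right) \left(- \frac{1}{392261}\right) = \frac{259705}{392261}$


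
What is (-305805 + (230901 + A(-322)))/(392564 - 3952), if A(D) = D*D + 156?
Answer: 7234/97153 ≈ 0.074460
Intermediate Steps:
A(D) = 156 + D² (A(D) = D² + 156 = 156 + D²)
(-305805 + (230901 + A(-322)))/(392564 - 3952) = (-305805 + (230901 + (156 + (-322)²)))/(392564 - 3952) = (-305805 + (230901 + (156 + 103684)))/388612 = (-305805 + (230901 + 103840))*(1/388612) = (-305805 + 334741)*(1/388612) = 28936*(1/388612) = 7234/97153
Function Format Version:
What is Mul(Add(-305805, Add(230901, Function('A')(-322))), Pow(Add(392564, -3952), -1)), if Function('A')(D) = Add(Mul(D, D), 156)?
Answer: Rational(7234, 97153) ≈ 0.074460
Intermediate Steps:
Function('A')(D) = Add(156, Pow(D, 2)) (Function('A')(D) = Add(Pow(D, 2), 156) = Add(156, Pow(D, 2)))
Mul(Add(-305805, Add(230901, Function('A')(-322))), Pow(Add(392564, -3952), -1)) = Mul(Add(-305805, Add(230901, Add(156, Pow(-322, 2)))), Pow(Add(392564, -3952), -1)) = Mul(Add(-305805, Add(230901, Add(156, 103684))), Pow(388612, -1)) = Mul(Add(-305805, Add(230901, 103840)), Rational(1, 388612)) = Mul(Add(-305805, 334741), Rational(1, 388612)) = Mul(28936, Rational(1, 388612)) = Rational(7234, 97153)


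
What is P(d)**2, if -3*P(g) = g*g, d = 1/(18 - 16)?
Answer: 1/144 ≈ 0.0069444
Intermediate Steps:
d = 1/2 ≈ 0.50000
P(g) = -g**2/3 (P(g) = -g*g/3 = -g**2/3)
P(d)**2 = (-(1/2)**2/3)**2 = (-1/3*1/4)**2 = (-1/12)**2 = 1/144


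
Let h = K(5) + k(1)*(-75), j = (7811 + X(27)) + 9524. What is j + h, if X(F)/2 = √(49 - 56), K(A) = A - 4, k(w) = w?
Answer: 17261 + 2*I*√7 ≈ 17261.0 + 5.2915*I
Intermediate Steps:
K(A) = -4 + A
X(F) = 2*I*√7 (X(F) = 2*√(49 - 56) = 2*√(-7) = 2*(I*√7) = 2*I*√7)
j = 17335 + 2*I*√7 (j = (7811 + 2*I*√7) + 9524 = 17335 + 2*I*√7 ≈ 17335.0 + 5.2915*I)
h = -74 (h = (-4 + 5) + 1*(-75) = 1 - 75 = -74)
j + h = (17335 + 2*I*√7) - 74 = 17261 + 2*I*√7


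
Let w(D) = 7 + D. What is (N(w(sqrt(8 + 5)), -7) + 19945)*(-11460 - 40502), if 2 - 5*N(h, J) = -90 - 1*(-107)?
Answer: -1036226204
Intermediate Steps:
N(h, J) = -3 (N(h, J) = 2/5 - (-90 - 1*(-107))/5 = 2/5 - (-90 + 107)/5 = 2/5 - 1/5*17 = 2/5 - 17/5 = -3)
(N(w(sqrt(8 + 5)), -7) + 19945)*(-11460 - 40502) = (-3 + 19945)*(-11460 - 40502) = 19942*(-51962) = -1036226204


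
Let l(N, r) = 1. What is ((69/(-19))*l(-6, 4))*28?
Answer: -1932/19 ≈ -101.68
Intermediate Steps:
((69/(-19))*l(-6, 4))*28 = ((69/(-19))*1)*28 = ((69*(-1/19))*1)*28 = -69/19*1*28 = -69/19*28 = -1932/19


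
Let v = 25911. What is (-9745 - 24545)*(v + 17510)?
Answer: -1488906090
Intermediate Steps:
(-9745 - 24545)*(v + 17510) = (-9745 - 24545)*(25911 + 17510) = -34290*43421 = -1488906090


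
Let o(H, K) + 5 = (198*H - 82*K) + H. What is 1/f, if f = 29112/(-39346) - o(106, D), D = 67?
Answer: -19673/306814991 ≈ -6.4120e-5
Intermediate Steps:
o(H, K) = -5 - 82*K + 199*H (o(H, K) = -5 + ((198*H - 82*K) + H) = -5 + ((-82*K + 198*H) + H) = -5 + (-82*K + 199*H) = -5 - 82*K + 199*H)
f = -306814991/19673 (f = 29112/(-39346) - (-5 - 82*67 + 199*106) = 29112*(-1/39346) - (-5 - 5494 + 21094) = -14556/19673 - 1*15595 = -14556/19673 - 15595 = -306814991/19673 ≈ -15596.)
1/f = 1/(-306814991/19673) = -19673/306814991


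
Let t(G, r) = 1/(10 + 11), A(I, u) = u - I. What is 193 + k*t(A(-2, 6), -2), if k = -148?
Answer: 3905/21 ≈ 185.95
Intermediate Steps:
t(G, r) = 1/21
193 + k*t(A(-2, 6), -2) = 193 - 148*1/21 = 193 - 148/21 = 3905/21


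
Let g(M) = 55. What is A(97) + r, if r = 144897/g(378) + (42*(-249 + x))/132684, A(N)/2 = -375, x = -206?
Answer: 2291874583/1216270 ≈ 1884.3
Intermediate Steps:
A(N) = -750 (A(N) = 2*(-375) = -750)
r = 3204077083/1216270 (r = 144897/55 + (42*(-249 - 206))/132684 = 144897*(1/55) + (42*(-455))*(1/132684) = 144897/55 - 19110*1/132684 = 144897/55 - 3185/22114 = 3204077083/1216270 ≈ 2634.3)
A(97) + r = -750 + 3204077083/1216270 = 2291874583/1216270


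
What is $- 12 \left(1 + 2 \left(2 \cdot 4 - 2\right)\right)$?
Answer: $-156$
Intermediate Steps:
$- 12 \left(1 + 2 \left(2 \cdot 4 - 2\right)\right) = - 12 \left(1 + 2 \left(8 - 2\right)\right) = - 12 \left(1 + 2 \cdot 6\right) = - 12 \left(1 + 12\right) = \left(-12\right) 13 = -156$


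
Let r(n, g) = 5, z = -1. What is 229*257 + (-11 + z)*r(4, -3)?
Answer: 58793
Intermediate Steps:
229*257 + (-11 + z)*r(4, -3) = 229*257 + (-11 - 1)*5 = 58853 - 12*5 = 58853 - 60 = 58793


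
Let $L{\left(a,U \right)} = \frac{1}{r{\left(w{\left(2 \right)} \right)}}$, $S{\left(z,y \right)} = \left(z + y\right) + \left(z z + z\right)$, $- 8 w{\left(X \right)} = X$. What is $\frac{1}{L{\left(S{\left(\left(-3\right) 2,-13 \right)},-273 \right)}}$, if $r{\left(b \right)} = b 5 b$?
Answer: $\frac{5}{16} \approx 0.3125$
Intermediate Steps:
$w{\left(X \right)} = - \frac{X}{8}$
$r{\left(b \right)} = 5 b^{2}$ ($r{\left(b \right)} = 5 b b = 5 b^{2}$)
$S{\left(z,y \right)} = y + z^{2} + 2 z$ ($S{\left(z,y \right)} = \left(y + z\right) + \left(z^{2} + z\right) = \left(y + z\right) + \left(z + z^{2}\right) = y + z^{2} + 2 z$)
$L{\left(a,U \right)} = \frac{16}{5}$ ($L{\left(a,U \right)} = \frac{1}{5 \left(\left(- \frac{1}{8}\right) 2\right)^{2}} = \frac{1}{5 \left(- \frac{1}{4}\right)^{2}} = \frac{1}{5 \cdot \frac{1}{16}} = \frac{1}{\frac{5}{16}} = \frac{16}{5}$)
$\frac{1}{L{\left(S{\left(\left(-3\right) 2,-13 \right)},-273 \right)}} = \frac{1}{\frac{16}{5}} = \frac{5}{16}$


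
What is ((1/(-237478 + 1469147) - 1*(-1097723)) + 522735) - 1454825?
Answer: 204005031478/1231669 ≈ 1.6563e+5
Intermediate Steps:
((1/(-237478 + 1469147) - 1*(-1097723)) + 522735) - 1454825 = ((1/1231669 + 1097723) + 522735) - 1454825 = (1352031389688/1231669 + 522735) - 1454825 = 1995867884403/1231669 - 1454825 = 204005031478/1231669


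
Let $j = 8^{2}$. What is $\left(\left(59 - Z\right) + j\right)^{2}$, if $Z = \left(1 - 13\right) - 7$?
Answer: $20164$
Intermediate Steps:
$Z = -19$ ($Z = \left(1 - 13\right) - 7 = -12 - 7 = -19$)
$j = 64$
$\left(\left(59 - Z\right) + j\right)^{2} = \left(\left(59 - -19\right) + 64\right)^{2} = \left(\left(59 + 19\right) + 64\right)^{2} = \left(78 + 64\right)^{2} = 142^{2} = 20164$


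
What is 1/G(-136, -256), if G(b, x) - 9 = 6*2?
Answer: 1/21 ≈ 0.047619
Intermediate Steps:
G(b, x) = 21 (G(b, x) = 9 + 6*2 = 9 + 12 = 21)
1/G(-136, -256) = 1/21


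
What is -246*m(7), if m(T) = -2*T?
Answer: 3444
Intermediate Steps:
m(T) = -2*T
-246*m(7) = -(-492)*7 = -246*(-14) = 3444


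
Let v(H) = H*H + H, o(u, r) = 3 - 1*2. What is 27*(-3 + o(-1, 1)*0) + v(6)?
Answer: -39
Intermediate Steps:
o(u, r) = 1 (o(u, r) = 3 - 2 = 1)
v(H) = H + H² (v(H) = H² + H = H + H²)
27*(-3 + o(-1, 1)*0) + v(6) = 27*(-3 + 1*0) + 6*(1 + 6) = 27*(-3 + 0) + 6*7 = 27*(-3) + 42 = -81 + 42 = -39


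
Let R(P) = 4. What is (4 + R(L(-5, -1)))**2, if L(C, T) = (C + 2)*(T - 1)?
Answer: 64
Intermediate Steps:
L(C, T) = (-1 + T)*(2 + C) (L(C, T) = (2 + C)*(-1 + T) = (-1 + T)*(2 + C))
(4 + R(L(-5, -1)))**2 = (4 + 4)**2 = 8**2 = 64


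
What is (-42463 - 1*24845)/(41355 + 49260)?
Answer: -22436/30205 ≈ -0.74279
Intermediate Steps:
(-42463 - 1*24845)/(41355 + 49260) = (-42463 - 24845)/90615 = -67308*1/90615 = -22436/30205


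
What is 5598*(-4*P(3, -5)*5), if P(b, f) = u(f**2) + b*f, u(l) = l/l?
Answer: 1567440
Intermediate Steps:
u(l) = 1
P(b, f) = 1 + b*f
5598*(-4*P(3, -5)*5) = 5598*(-4*(1 + 3*(-5))*5) = 5598*(-4*(1 - 15)*5) = 5598*(-4*(-14)*5) = 5598*(56*5) = 5598*280 = 1567440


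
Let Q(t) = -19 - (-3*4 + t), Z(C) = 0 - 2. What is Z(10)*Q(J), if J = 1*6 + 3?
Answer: 32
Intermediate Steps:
Z(C) = -2
J = 9 (J = 6 + 3 = 9)
Q(t) = -7 - t (Q(t) = -19 - (-12 + t) = -19 + (12 - t) = -7 - t)
Z(10)*Q(J) = -2*(-7 - 1*9) = -2*(-7 - 9) = -2*(-16) = 32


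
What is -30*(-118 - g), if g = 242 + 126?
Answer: 14580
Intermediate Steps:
g = 368
-30*(-118 - g) = -30*(-118 - 1*368) = -30*(-118 - 368) = -30*(-486) = 14580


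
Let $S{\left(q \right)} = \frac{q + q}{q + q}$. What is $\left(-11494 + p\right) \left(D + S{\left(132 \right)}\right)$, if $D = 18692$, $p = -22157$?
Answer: $-629038143$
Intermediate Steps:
$S{\left(q \right)} = 1$ ($S{\left(q \right)} = \frac{2 q}{2 q} = 2 q \frac{1}{2 q} = 1$)
$\left(-11494 + p\right) \left(D + S{\left(132 \right)}\right) = \left(-11494 - 22157\right) \left(18692 + 1\right) = \left(-33651\right) 18693 = -629038143$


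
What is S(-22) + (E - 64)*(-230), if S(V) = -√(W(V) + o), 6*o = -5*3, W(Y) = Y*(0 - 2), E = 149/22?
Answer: 144785/11 - √166/2 ≈ 13156.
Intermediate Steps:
E = 149/22 (E = 149*(1/22) = 149/22 ≈ 6.7727)
W(Y) = -2*Y (W(Y) = Y*(-2) = -2*Y)
o = -5/2 (o = (-5*3)/6 = (⅙)*(-15) = -5/2 ≈ -2.5000)
S(V) = -√(-5/2 - 2*V) (S(V) = -√(-2*V - 5/2) = -√(-5/2 - 2*V))
S(-22) + (E - 64)*(-230) = -√(-10 - 8*(-22))/2 + (149/22 - 64)*(-230) = -√(-10 + 176)/2 - 1259/22*(-230) = -√166/2 + 144785/11 = 144785/11 - √166/2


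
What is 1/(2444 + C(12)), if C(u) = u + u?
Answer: 1/2468 ≈ 0.00040519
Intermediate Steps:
C(u) = 2*u
1/(2444 + C(12)) = 1/(2444 + 2*12) = 1/(2444 + 24) = 1/2468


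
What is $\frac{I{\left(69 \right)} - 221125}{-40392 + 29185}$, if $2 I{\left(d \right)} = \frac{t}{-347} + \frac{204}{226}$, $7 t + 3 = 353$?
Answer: $\frac{8670517503}{439437677} \approx 19.731$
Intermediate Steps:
$t = 50$ ($t = - \frac{3}{7} + \frac{1}{7} \cdot 353 = - \frac{3}{7} + \frac{353}{7} = 50$)
$I{\left(d \right)} = \frac{14872}{39211}$ ($I{\left(d \right)} = \frac{\frac{50}{-347} + \frac{204}{226}}{2} = \frac{50 \left(- \frac{1}{347}\right) + 204 \cdot \frac{1}{226}}{2} = \frac{- \frac{50}{347} + \frac{102}{113}}{2} = \frac{1}{2} \cdot \frac{29744}{39211} = \frac{14872}{39211}$)
$\frac{I{\left(69 \right)} - 221125}{-40392 + 29185} = \frac{\frac{14872}{39211} - 221125}{-40392 + 29185} = - \frac{8670517503}{39211 \left(-11207\right)} = \left(- \frac{8670517503}{39211}\right) \left(- \frac{1}{11207}\right) = \frac{8670517503}{439437677}$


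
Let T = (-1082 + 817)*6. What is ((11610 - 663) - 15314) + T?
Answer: -5957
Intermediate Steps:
T = -1590 (T = -265*6 = -1590)
((11610 - 663) - 15314) + T = ((11610 - 663) - 15314) - 1590 = (10947 - 15314) - 1590 = -4367 - 1590 = -5957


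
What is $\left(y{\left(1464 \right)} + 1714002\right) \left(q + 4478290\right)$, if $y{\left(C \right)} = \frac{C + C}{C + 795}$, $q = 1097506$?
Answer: $\frac{7196370340157672}{753} \approx 9.5569 \cdot 10^{12}$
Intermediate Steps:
$y{\left(C \right)} = \frac{2 C}{795 + C}$
$\left(y{\left(1464 \right)} + 1714002\right) \left(q + 4478290\right) = \left(2 \cdot 1464 \frac{1}{795 + 1464} + 1714002\right) \left(1097506 + 4478290\right) = \left(2 \cdot 1464 \cdot \frac{1}{2259} + 1714002\right) 5575796 = \left(\frac{976}{753} + 1714002\right) 5575796 = \frac{1290644482}{753} \cdot 5575796 = \frac{7196370340157672}{753}$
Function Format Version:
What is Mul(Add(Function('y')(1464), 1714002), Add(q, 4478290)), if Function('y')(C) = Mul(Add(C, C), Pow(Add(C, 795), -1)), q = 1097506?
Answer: Rational(7196370340157672, 753) ≈ 9.5569e+12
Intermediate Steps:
Function('y')(C) = Mul(2, C, Pow(Add(795, C), -1)) (Function('y')(C) = Mul(Mul(2, C), Pow(Add(795, C), -1)) = Mul(2, C, Pow(Add(795, C), -1)))
Mul(Add(Function('y')(1464), 1714002), Add(q, 4478290)) = Mul(Add(Mul(2, 1464, Pow(Add(795, 1464), -1)), 1714002), Add(1097506, 4478290)) = Mul(Add(Mul(2, 1464, Pow(2259, -1)), 1714002), 5575796) = Mul(Add(Mul(2, 1464, Rational(1, 2259)), 1714002), 5575796) = Mul(Add(Rational(976, 753), 1714002), 5575796) = Mul(Rational(1290644482, 753), 5575796) = Rational(7196370340157672, 753)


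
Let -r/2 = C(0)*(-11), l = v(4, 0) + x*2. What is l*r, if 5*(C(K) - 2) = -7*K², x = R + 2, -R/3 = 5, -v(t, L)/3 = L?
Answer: -1144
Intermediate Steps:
v(t, L) = -3*L
R = -15 (R = -3*5 = -15)
x = -13 (x = -15 + 2 = -13)
C(K) = 2 - 7*K²/5 (C(K) = 2 + (-7*K²)/5 = 2 - 7*K²/5)
l = -26 (l = -3*0 - 13*2 = 0 - 26 = -26)
r = 44 (r = -2*(2 - 7/5*0²)*(-11) = -2*(2 - 7/5*0)*(-11) = -2*(2 + 0)*(-11) = -4*(-11) = -2*(-22) = 44)
l*r = -26*44 = -1144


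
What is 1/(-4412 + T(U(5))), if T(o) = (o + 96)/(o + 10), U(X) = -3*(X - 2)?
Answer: -1/4325 ≈ -0.00023121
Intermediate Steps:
U(X) = 6 - 3*X (U(X) = -3*(-2 + X) = 6 - 3*X)
T(o) = (96 + o)/(10 + o)
1/(-4412 + T(U(5))) = 1/(-4412 + (96 + (6 - 3*5))/(10 + (6 - 3*5))) = 1/(-4412 + (96 + (6 - 15))/(10 + (6 - 15))) = 1/(-4412 + (96 - 9)/(10 - 9)) = 1/(-4412 + 87/1) = 1/(-4412 + 1*87) = 1/(-4412 + 87) = 1/(-4325) = -1/4325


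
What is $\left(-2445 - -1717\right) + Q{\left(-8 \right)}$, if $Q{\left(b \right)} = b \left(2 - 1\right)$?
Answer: $-736$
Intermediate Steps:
$Q{\left(b \right)} = b$ ($Q{\left(b \right)} = b 1 = b$)
$\left(-2445 - -1717\right) + Q{\left(-8 \right)} = \left(-2445 - -1717\right) - 8 = \left(-2445 + 1717\right) - 8 = -728 - 8 = -736$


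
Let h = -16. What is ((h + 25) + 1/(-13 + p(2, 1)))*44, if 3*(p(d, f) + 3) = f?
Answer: 18480/47 ≈ 393.19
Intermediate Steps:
p(d, f) = -3 + f/3
((h + 25) + 1/(-13 + p(2, 1)))*44 = ((-16 + 25) + 1/(-13 + (-3 + (1/3)*1)))*44 = (9 + 1/(-13 + (-3 + 1/3)))*44 = (9 + 1/(-13 - 8/3))*44 = (9 + 1/(-47/3))*44 = (9 - 3/47)*44 = (420/47)*44 = 18480/47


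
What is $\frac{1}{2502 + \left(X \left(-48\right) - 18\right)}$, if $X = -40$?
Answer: $\frac{1}{4404} \approx 0.00022707$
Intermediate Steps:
$\frac{1}{2502 + \left(X \left(-48\right) - 18\right)} = \frac{1}{2502 - -1902} = \frac{1}{2502 + \left(1920 - 18\right)} = \frac{1}{2502 + 1902} = \frac{1}{4404}$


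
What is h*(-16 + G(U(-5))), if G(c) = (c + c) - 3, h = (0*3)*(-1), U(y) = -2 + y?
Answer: 0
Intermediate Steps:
h = 0 (h = 0*(-1) = 0)
G(c) = -3 + 2*c (G(c) = 2*c - 3 = -3 + 2*c)
h*(-16 + G(U(-5))) = 0*(-16 + (-3 + 2*(-2 - 5))) = 0*(-16 + (-3 + 2*(-7))) = 0*(-16 + (-3 - 14)) = 0*(-16 - 17) = 0*(-33) = 0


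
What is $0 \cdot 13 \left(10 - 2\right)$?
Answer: $0$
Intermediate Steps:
$0 \cdot 13 \left(10 - 2\right) = 0 \cdot 8 = 0$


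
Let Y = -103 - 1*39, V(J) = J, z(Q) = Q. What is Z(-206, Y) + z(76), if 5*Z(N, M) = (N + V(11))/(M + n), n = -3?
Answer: 11059/145 ≈ 76.269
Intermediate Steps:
Y = -142 (Y = -103 - 39 = -142)
Z(N, M) = (11 + N)/(5*(-3 + M)) (Z(N, M) = ((N + 11)/(M - 3))/5 = ((11 + N)/(-3 + M))/5 = (11 + N)/(5*(-3 + M)))
Z(-206, Y) + z(76) = (11 - 206)/(5*(-3 - 142)) + 76 = (⅕)*(-195)/(-145) + 76 = (⅕)*(-1/145)*(-195) + 76 = 39/145 + 76 = 11059/145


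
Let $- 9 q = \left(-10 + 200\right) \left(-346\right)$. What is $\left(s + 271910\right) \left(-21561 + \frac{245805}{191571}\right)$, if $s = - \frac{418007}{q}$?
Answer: $- \frac{12302263864693515877}{2098979590} \approx -5.8611 \cdot 10^{9}$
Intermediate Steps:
$q = \frac{65740}{9}$ ($q = - \frac{\left(-10 + 200\right) \left(-346\right)}{9} = - \frac{190 \left(-346\right)}{9} = \left(- \frac{1}{9}\right) \left(-65740\right) = \frac{65740}{9} \approx 7304.4$)
$s = - \frac{3762063}{65740}$ ($s = - \frac{418007}{\frac{65740}{9}} = \left(-418007\right) \frac{9}{65740} = - \frac{3762063}{65740} \approx -57.226$)
$\left(s + 271910\right) \left(-21561 + \frac{245805}{191571}\right) = \left(- \frac{3762063}{65740} + 271910\right) \left(-21561 + \frac{245805}{191571}\right) = \frac{17871601337 \left(-21561 + 245805 \cdot \frac{1}{191571}\right)}{65740} = \frac{17871601337 \left(-21561 + \frac{81935}{63857}\right)}{65740} = \frac{17871601337}{65740} \left(- \frac{1376738842}{63857}\right) = - \frac{12302263864693515877}{2098979590}$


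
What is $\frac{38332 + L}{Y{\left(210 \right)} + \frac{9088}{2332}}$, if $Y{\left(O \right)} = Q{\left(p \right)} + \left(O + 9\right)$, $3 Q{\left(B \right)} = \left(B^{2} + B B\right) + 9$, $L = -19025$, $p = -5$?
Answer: $\frac{33767943}{424244} \approx 79.596$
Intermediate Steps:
$Q{\left(B \right)} = 3 + \frac{2 B^{2}}{3}$ ($Q{\left(B \right)} = \frac{\left(B^{2} + B B\right) + 9}{3} = \frac{\left(B^{2} + B^{2}\right) + 9}{3} = \frac{2 B^{2} + 9}{3} = \frac{9 + 2 B^{2}}{3} = 3 + \frac{2 B^{2}}{3}$)
$Y{\left(O \right)} = \frac{86}{3} + O$ ($Y{\left(O \right)} = \left(3 + \frac{2 \left(-5\right)^{2}}{3}\right) + \left(O + 9\right) = \left(3 + \frac{2}{3} \cdot 25\right) + \left(9 + O\right) = \left(3 + \frac{50}{3}\right) + \left(9 + O\right) = \frac{59}{3} + \left(9 + O\right) = \frac{86}{3} + O$)
$\frac{38332 + L}{Y{\left(210 \right)} + \frac{9088}{2332}} = \frac{38332 - 19025}{\left(\frac{86}{3} + 210\right) + \frac{9088}{2332}} = \frac{19307}{\frac{716}{3} + 9088 \cdot \frac{1}{2332}} = \frac{19307}{\frac{716}{3} + \frac{2272}{583}} = \frac{19307}{\frac{424244}{1749}} = 19307 \cdot \frac{1749}{424244} = \frac{33767943}{424244}$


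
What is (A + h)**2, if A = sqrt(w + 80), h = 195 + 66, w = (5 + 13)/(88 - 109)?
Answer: (1827 + sqrt(3878))**2/49 ≈ 72844.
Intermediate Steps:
w = -6/7 (w = 18/(-21) = 18*(-1/21) = -6/7 ≈ -0.85714)
h = 261
A = sqrt(3878)/7 (A = sqrt(-6/7 + 80) = sqrt(554/7) = sqrt(3878)/7 ≈ 8.8962)
(A + h)**2 = (sqrt(3878)/7 + 261)**2 = (261 + sqrt(3878)/7)**2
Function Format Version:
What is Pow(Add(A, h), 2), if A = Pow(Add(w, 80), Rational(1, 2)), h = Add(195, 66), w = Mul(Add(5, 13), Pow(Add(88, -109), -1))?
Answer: Mul(Rational(1, 49), Pow(Add(1827, Pow(3878, Rational(1, 2))), 2)) ≈ 72844.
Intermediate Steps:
w = Rational(-6, 7) (w = Mul(18, Pow(-21, -1)) = Mul(18, Rational(-1, 21)) = Rational(-6, 7) ≈ -0.85714)
h = 261
A = Mul(Rational(1, 7), Pow(3878, Rational(1, 2))) (A = Pow(Add(Rational(-6, 7), 80), Rational(1, 2)) = Pow(Rational(554, 7), Rational(1, 2)) = Mul(Rational(1, 7), Pow(3878, Rational(1, 2))) ≈ 8.8962)
Pow(Add(A, h), 2) = Pow(Add(Mul(Rational(1, 7), Pow(3878, Rational(1, 2))), 261), 2) = Pow(Add(261, Mul(Rational(1, 7), Pow(3878, Rational(1, 2)))), 2)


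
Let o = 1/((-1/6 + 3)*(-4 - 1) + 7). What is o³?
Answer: -216/79507 ≈ -0.0027167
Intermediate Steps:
o = -6/43 (o = 1/((-1*⅙ + 3)*(-5) + 7) = 1/((-⅙ + 3)*(-5) + 7) = 1/((17/6)*(-5) + 7) = 1/(-85/6 + 7) = 1/(-43/6) = -6/43 ≈ -0.13953)
o³ = (-6/43)³ = -216/79507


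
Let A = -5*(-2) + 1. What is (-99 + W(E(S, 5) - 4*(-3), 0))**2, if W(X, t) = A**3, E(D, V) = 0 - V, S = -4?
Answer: 1517824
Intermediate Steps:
E(D, V) = -V
A = 11 (A = 10 + 1 = 11)
W(X, t) = 1331 (W(X, t) = 11**3 = 1331)
(-99 + W(E(S, 5) - 4*(-3), 0))**2 = (-99 + 1331)**2 = 1232**2 = 1517824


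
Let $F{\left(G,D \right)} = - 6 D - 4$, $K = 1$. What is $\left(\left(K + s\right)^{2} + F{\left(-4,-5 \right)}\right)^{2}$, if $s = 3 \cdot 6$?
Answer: $149769$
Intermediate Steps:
$F{\left(G,D \right)} = -4 - 6 D$
$s = 18$
$\left(\left(K + s\right)^{2} + F{\left(-4,-5 \right)}\right)^{2} = \left(\left(1 + 18\right)^{2} - -26\right)^{2} = \left(19^{2} + \left(-4 + 30\right)\right)^{2} = \left(361 + 26\right)^{2} = 387^{2} = 149769$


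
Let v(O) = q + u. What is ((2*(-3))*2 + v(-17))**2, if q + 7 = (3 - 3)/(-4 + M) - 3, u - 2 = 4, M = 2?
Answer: 256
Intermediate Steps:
u = 6 (u = 2 + 4 = 6)
q = -10 (q = -7 + ((3 - 3)/(-4 + 2) - 3) = -7 + (0/(-2) - 3) = -7 + (0*(-1/2) - 3) = -7 + (0 - 3) = -7 - 3 = -10)
v(O) = -4 (v(O) = -10 + 6 = -4)
((2*(-3))*2 + v(-17))**2 = ((2*(-3))*2 - 4)**2 = (-6*2 - 4)**2 = (-12 - 4)**2 = (-16)**2 = 256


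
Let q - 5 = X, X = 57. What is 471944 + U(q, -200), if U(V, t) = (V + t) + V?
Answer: 471868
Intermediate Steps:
q = 62 (q = 5 + 57 = 62)
U(V, t) = t + 2*V
471944 + U(q, -200) = 471944 + (-200 + 2*62) = 471944 + (-200 + 124) = 471944 - 76 = 471868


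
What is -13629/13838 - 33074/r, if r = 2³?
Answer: -10404251/2516 ≈ -4135.2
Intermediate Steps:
r = 8
-13629/13838 - 33074/r = -13629/13838 - 33074/8 = -13629*1/13838 - 33074*⅛ = -1239/1258 - 16537/4 = -10404251/2516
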